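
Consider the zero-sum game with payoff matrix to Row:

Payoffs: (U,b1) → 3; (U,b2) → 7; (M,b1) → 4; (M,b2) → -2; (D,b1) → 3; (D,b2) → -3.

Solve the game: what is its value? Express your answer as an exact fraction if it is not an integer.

17/5

Row minima: U → 3, M → -2, D → -3; maximin = 3.
Column maxima: b1 → 4, b2 → 7; minimax = 4.
3 ≠ 4, so there is no saddle point; optimal play is mixed.
D is strictly dominated by M, so Row never plays it.
On the remaining 2×2 (U, M vs b1, b2):
Let Row play U with probability p. Expected payoff against b1: 3p + 4(1−p) = −p + 4; against b2: 7p + (-2)(1−p) = 9p − 2.
Setting these equal: −p + 4 = 9p − 2 ⇒ −10p = -6 ⇒ p = 3/5, and the value is (-1)·(3/5) + 4 = 17/5.
For Column: with q = P(b1), equating U's and M's payoffs gives −4q + 7 = 6q − 2 ⇒ q = 9/10.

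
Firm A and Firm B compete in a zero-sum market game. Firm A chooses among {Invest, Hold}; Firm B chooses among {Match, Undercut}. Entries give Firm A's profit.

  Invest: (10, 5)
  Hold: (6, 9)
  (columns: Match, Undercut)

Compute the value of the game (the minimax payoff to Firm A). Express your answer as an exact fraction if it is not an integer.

15/2

Row minima: Invest → 5, Hold → 6; maximin = 6.
Column maxima: Match → 10, Undercut → 9; minimax = 9.
6 ≠ 9, so there is no saddle point; optimal play is mixed.
Let Firm A play Invest with probability p. Expected payoff against Match: 10p + 6(1−p) = 4p + 6; against Undercut: 5p + 9(1−p) = −4p + 9.
Setting these equal: 4p + 6 = −4p + 9 ⇒ 8p = 3 ⇒ p = 3/8, and the value is (4)·(3/8) + 6 = 15/2.
For Firm B: with q = P(Match), equating Invest's and Hold's payoffs gives 5q + 5 = −3q + 9 ⇒ q = 1/2.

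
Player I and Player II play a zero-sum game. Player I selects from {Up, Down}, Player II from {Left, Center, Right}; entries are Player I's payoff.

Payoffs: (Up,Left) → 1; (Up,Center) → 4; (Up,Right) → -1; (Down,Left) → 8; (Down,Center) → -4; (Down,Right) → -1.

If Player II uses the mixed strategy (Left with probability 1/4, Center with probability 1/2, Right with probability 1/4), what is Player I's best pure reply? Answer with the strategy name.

Expected payoff of Up: (1/4)·1 + (1/2)·4 + (1/4)·(-1) = 2.
Expected payoff of Down: (1/4)·8 + (1/2)·(-4) + (1/4)·(-1) = -1/4.
The largest is 2, so Player I's best response is Up.

Up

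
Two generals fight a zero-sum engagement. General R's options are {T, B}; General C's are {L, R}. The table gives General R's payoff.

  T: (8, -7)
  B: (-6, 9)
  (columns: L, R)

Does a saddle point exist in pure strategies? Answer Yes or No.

Row minima: T → -7, B → -6; maximin = -6.
Column maxima: L → 8, R → 9; minimax = 8.
-6 ≠ 8, so no pure-strategy equilibrium exists.

No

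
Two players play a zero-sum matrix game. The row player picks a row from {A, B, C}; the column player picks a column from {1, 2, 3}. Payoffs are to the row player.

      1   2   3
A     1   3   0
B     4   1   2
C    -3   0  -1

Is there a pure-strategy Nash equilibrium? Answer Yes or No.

No

Row minima: A → 0, B → 1, C → -3; maximin = 1.
Column maxima: 1 → 4, 2 → 3, 3 → 2; minimax = 2.
1 ≠ 2, so no pure-strategy equilibrium exists.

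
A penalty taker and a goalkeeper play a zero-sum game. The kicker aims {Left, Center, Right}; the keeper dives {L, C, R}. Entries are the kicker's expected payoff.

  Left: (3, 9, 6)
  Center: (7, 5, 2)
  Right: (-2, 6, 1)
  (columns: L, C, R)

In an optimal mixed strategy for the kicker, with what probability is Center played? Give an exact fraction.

Row minima: Left → 3, Center → 2, Right → -2; maximin = 3.
Column maxima: L → 7, C → 9, R → 6; minimax = 6.
3 ≠ 6, so there is no saddle point; optimal play is mixed.
Right is strictly dominated by Left, so the kicker never plays it.
C is strictly dominated by R (it gives the kicker strictly more in every row), so the keeper never plays it.
On the remaining 2×2 (Left, Center vs L, R):
Let the kicker play Left with probability p. Expected payoff against L: 3p + 7(1−p) = −4p + 7; against R: 6p + 2(1−p) = 4p + 2.
Setting these equal: −4p + 7 = 4p + 2 ⇒ −8p = -5 ⇒ p = 5/8, and the value is (-4)·(5/8) + 7 = 9/2.
For the keeper: with q = P(L), equating Left's and Center's payoffs gives −3q + 6 = 5q + 2 ⇒ q = 1/2.

3/8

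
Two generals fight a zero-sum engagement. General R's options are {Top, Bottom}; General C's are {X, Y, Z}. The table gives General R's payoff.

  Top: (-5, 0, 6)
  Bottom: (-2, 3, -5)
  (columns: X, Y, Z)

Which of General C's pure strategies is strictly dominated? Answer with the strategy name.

X holds General R's payoff strictly below Y in every row: -5 < 0, -2 < 3.
So Y is strictly dominated for General C.

Y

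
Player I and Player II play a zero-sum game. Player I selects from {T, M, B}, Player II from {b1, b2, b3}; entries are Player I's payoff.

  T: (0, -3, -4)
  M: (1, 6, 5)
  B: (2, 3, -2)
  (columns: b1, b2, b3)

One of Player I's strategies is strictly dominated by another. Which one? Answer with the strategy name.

T

M gives a strictly higher payoff than T against every column: 1 > 0, 6 > -3, 5 > -4.
So T is strictly dominated and Player I never plays it.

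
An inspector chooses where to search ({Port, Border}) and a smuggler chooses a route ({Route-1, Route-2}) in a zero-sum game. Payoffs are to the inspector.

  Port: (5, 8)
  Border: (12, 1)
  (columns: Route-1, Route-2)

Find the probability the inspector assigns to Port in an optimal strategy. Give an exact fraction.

11/14

Row minima: Port → 5, Border → 1; maximin = 5.
Column maxima: Route-1 → 12, Route-2 → 8; minimax = 8.
5 ≠ 8, so there is no saddle point; optimal play is mixed.
Let the inspector play Port with probability p. Expected payoff against Route-1: 5p + 12(1−p) = −7p + 12; against Route-2: 8p + 1(1−p) = 7p + 1.
Setting these equal: −7p + 12 = 7p + 1 ⇒ −14p = -11 ⇒ p = 11/14, and the value is (-7)·(11/14) + 12 = 13/2.
For the smuggler: with q = P(Route-1), equating Port's and Border's payoffs gives −3q + 8 = 11q + 1 ⇒ q = 1/2.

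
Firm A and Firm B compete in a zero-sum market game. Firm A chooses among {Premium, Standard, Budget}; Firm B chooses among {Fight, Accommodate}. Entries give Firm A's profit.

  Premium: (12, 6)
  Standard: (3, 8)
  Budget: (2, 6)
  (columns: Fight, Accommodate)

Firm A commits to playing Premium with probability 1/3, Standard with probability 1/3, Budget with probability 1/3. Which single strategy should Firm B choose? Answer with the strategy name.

If Firm B plays Fight, Firm A's expected payoff is (1/3)·12 + (1/3)·3 + (1/3)·2 = 17/3.
If Firm B plays Accommodate, Firm A's expected payoff is (1/3)·6 + (1/3)·8 + (1/3)·6 = 20/3.
Firm B minimizes Firm A's payoff; the smallest is 17/3, so the best response is Fight.

Fight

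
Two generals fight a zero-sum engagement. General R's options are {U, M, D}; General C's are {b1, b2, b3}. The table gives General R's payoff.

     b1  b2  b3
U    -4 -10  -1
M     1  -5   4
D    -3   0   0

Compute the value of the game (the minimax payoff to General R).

Row minima: U → -10, M → -5, D → -3; maximin = -3.
Column maxima: b1 → 1, b2 → 0, b3 → 4; minimax = 0.
-3 ≠ 0, so there is no saddle point; optimal play is mixed.
U is strictly dominated by M, so General R never plays it.
b3 is strictly dominated by b1 (it gives General R strictly more in every row), so General C never plays it.
On the remaining 2×2 (M, D vs b1, b2):
Let General R play M with probability p. Expected payoff against b1: 1p + (-3)(1−p) = 4p − 3; against b2: (-5)p + 0(1−p) = −5p.
Setting these equal: 4p − 3 = −5p ⇒ 9p = 3 ⇒ p = 1/3, and the value is (4)·(1/3) − 3 = -5/3.
For General C: with q = P(b1), equating M's and D's payoffs gives 6q − 5 = −3q ⇒ q = 5/9.

-5/3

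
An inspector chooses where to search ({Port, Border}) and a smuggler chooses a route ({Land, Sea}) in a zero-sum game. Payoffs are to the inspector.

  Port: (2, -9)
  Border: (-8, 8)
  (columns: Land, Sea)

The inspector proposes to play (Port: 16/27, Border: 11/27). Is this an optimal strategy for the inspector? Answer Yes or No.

Yes

Against Land this mix gives (16/27)·2 + (11/27)·(-8) = -56/27.
Against Sea this mix gives (16/27)·(-9) + (11/27)·8 = -56/27.
All of the smuggler's active replies (Land, Sea) yield -56/27, and no column does worse for the inspector. The mix makes the smuggler indifferent and guarantees -56/27, so it is optimal.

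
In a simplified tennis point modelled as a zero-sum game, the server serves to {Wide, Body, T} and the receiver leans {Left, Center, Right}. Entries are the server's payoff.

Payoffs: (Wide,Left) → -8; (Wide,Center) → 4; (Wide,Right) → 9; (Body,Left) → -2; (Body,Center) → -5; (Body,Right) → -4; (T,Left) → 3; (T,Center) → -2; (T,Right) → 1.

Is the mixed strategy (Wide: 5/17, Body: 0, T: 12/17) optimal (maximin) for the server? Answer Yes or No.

Against Left this mix gives (5/17)·(-8) + (12/17)·3 = -4/17.
Against Center this mix gives (5/17)·4 + (12/17)·(-2) = -4/17.
Against Right this mix gives (5/17)·9 + (12/17)·1 = 57/17.
All of the receiver's active replies (Left, Center) yield -4/17, and no column does worse for the server. The mix makes the receiver indifferent and guarantees -4/17, so it is optimal.

Yes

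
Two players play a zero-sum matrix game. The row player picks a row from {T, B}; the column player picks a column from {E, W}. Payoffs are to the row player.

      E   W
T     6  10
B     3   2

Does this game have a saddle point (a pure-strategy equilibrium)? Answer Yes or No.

Row minima: T → 6, B → 2; maximin = 6.
Column maxima: E → 6, W → 10; minimax = 6.
maximin = minimax = 6, so a saddle point exists.

Yes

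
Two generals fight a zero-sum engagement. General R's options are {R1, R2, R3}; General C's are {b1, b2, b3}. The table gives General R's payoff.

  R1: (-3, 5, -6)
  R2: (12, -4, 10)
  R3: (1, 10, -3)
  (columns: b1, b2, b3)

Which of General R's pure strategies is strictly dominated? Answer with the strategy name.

R1

R3 gives a strictly higher payoff than R1 against every column: 1 > -3, 10 > 5, -3 > -6.
So R1 is strictly dominated and General R never plays it.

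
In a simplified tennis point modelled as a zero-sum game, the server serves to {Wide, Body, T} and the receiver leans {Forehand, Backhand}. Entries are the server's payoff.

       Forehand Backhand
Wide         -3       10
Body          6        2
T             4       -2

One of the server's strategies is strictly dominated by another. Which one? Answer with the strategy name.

Body gives a strictly higher payoff than T against every column: 6 > 4, 2 > -2.
So T is strictly dominated and the server never plays it.

T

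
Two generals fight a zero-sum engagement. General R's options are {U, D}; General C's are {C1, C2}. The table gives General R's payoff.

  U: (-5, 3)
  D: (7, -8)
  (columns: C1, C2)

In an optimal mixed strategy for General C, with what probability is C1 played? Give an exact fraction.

Row minima: U → -5, D → -8; maximin = -5.
Column maxima: C1 → 7, C2 → 3; minimax = 3.
-5 ≠ 3, so there is no saddle point; optimal play is mixed.
Let General R play U with probability p. Expected payoff against C1: (-5)p + 7(1−p) = −12p + 7; against C2: 3p + (-8)(1−p) = 11p − 8.
Setting these equal: −12p + 7 = 11p − 8 ⇒ −23p = -15 ⇒ p = 15/23, and the value is (-12)·(15/23) + 7 = -19/23.
For General C: with q = P(C1), equating U's and D's payoffs gives −8q + 3 = 15q − 8 ⇒ q = 11/23.

11/23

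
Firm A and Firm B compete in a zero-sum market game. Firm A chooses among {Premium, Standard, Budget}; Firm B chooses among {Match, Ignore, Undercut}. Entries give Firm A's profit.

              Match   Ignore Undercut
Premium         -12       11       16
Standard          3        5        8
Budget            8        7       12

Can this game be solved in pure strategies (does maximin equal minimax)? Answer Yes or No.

Row minima: Premium → -12, Standard → 3, Budget → 7; maximin = 7.
Column maxima: Match → 8, Ignore → 11, Undercut → 16; minimax = 8.
7 ≠ 8, so no pure-strategy equilibrium exists.

No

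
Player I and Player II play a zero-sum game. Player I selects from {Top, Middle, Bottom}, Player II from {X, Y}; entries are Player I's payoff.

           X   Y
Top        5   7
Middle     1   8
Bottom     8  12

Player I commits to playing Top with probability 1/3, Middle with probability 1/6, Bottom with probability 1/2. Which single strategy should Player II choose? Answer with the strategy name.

X

If Player II plays X, Player I's expected payoff is (1/3)·5 + (1/6)·1 + (1/2)·8 = 35/6.
If Player II plays Y, Player I's expected payoff is (1/3)·7 + (1/6)·8 + (1/2)·12 = 29/3.
Player II minimizes Player I's payoff; the smallest is 35/6, so the best response is X.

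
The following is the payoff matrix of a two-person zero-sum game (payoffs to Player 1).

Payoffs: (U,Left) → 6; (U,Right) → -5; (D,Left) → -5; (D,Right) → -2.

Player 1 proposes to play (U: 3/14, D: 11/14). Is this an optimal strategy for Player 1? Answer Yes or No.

Yes

Against Left this mix gives (3/14)·6 + (11/14)·(-5) = -37/14.
Against Right this mix gives (3/14)·(-5) + (11/14)·(-2) = -37/14.
All of Player 2's active replies (Left, Right) yield -37/14, and no column does worse for Player 1. The mix makes Player 2 indifferent and guarantees -37/14, so it is optimal.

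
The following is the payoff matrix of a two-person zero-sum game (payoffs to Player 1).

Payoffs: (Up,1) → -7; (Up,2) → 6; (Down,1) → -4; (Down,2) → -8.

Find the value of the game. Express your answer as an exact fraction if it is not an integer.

-80/17

Row minima: Up → -7, Down → -8; maximin = -7.
Column maxima: 1 → -4, 2 → 6; minimax = -4.
-7 ≠ -4, so there is no saddle point; optimal play is mixed.
Let Player 1 play Up with probability p. Expected payoff against 1: (-7)p + (-4)(1−p) = −3p − 4; against 2: 6p + (-8)(1−p) = 14p − 8.
Setting these equal: −3p − 4 = 14p − 8 ⇒ −17p = -4 ⇒ p = 4/17, and the value is (-3)·(4/17) − 4 = -80/17.
For Player 2: with q = P(1), equating Up's and Down's payoffs gives −13q + 6 = 4q − 8 ⇒ q = 14/17.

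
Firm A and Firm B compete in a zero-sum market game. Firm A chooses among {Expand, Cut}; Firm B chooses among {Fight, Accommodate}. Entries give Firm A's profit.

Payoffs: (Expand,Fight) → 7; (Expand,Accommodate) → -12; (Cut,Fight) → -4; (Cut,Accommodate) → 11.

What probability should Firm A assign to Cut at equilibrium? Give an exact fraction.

19/34

Row minima: Expand → -12, Cut → -4; maximin = -4.
Column maxima: Fight → 7, Accommodate → 11; minimax = 7.
-4 ≠ 7, so there is no saddle point; optimal play is mixed.
Let Firm A play Expand with probability p. Expected payoff against Fight: 7p + (-4)(1−p) = 11p − 4; against Accommodate: (-12)p + 11(1−p) = −23p + 11.
Setting these equal: 11p − 4 = −23p + 11 ⇒ 34p = 15 ⇒ p = 15/34, and the value is (11)·(15/34) − 4 = 29/34.
For Firm B: with q = P(Fight), equating Expand's and Cut's payoffs gives 19q − 12 = −15q + 11 ⇒ q = 23/34.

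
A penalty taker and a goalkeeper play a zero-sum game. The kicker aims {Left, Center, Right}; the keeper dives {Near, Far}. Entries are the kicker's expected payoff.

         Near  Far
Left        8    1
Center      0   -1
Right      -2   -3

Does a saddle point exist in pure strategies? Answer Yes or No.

Yes

Row minima: Left → 1, Center → -1, Right → -3; maximin = 1.
Column maxima: Near → 8, Far → 1; minimax = 1.
maximin = minimax = 1, so a saddle point exists.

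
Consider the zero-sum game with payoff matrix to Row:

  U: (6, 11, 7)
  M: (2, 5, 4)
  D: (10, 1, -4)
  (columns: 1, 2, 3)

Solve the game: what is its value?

Row minima: U → 6, M → 2, D → -4; maximin = 6.
Column maxima: 1 → 10, 2 → 11, 3 → 7; minimax = 7.
6 ≠ 7, so there is no saddle point; optimal play is mixed.
M is strictly dominated by U, so Row never plays it.
2 is strictly dominated by 3 (it gives Row strictly more in every row), so Column never plays it.
On the remaining 2×2 (U, D vs 1, 3):
Let Row play U with probability p. Expected payoff against 1: 6p + 10(1−p) = −4p + 10; against 3: 7p + (-4)(1−p) = 11p − 4.
Setting these equal: −4p + 10 = 11p − 4 ⇒ −15p = -14 ⇒ p = 14/15, and the value is (-4)·(14/15) + 10 = 94/15.
For Column: with q = P(1), equating U's and D's payoffs gives −q + 7 = 14q − 4 ⇒ q = 11/15.

94/15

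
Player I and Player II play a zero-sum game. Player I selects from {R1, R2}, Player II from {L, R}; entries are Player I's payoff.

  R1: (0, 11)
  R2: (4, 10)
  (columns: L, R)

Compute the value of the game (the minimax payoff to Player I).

4

Row minima: R1 → 0, R2 → 4; maximin = 4.
Column maxima: L → 4, R → 11; minimax = 4.
Since maximin = minimax = 4, there is a saddle point and the value is 4.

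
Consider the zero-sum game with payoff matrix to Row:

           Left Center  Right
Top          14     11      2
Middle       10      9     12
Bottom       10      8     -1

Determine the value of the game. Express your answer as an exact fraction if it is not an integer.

Row minima: Top → 2, Middle → 9, Bottom → -1; maximin = 9.
Column maxima: Left → 14, Center → 11, Right → 12; minimax = 11.
9 ≠ 11, so there is no saddle point; optimal play is mixed.
Bottom is strictly dominated by Top, so Row never plays it.
Left is strictly dominated by Center (it gives Row strictly more in every row), so Column never plays it.
On the remaining 2×2 (Top, Middle vs Center, Right):
Let Row play Top with probability p. Expected payoff against Center: 11p + 9(1−p) = 2p + 9; against Right: 2p + 12(1−p) = −10p + 12.
Setting these equal: 2p + 9 = −10p + 12 ⇒ 12p = 3 ⇒ p = 1/4, and the value is (2)·(1/4) + 9 = 19/2.
For Column: with q = P(Center), equating Top's and Middle's payoffs gives 9q + 2 = −3q + 12 ⇒ q = 5/6.

19/2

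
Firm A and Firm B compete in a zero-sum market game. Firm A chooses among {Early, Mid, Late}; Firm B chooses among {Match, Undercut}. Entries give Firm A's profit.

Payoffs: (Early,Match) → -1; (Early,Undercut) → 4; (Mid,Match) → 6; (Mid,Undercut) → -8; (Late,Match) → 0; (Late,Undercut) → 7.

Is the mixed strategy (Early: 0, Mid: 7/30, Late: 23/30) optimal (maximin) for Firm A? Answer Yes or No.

Against Match this mix gives (7/30)·6 + (23/30)·0 = 7/5.
Against Undercut this mix gives (7/30)·(-8) + (23/30)·7 = 7/2.
Firm B will play Match, holding Firm A to 7/5. Shifting weight toward the row that does better against Match would raise this floor (the equalizing mix achieves 2 against both Match and Undercut), so the proposed strategy is not optimal.

No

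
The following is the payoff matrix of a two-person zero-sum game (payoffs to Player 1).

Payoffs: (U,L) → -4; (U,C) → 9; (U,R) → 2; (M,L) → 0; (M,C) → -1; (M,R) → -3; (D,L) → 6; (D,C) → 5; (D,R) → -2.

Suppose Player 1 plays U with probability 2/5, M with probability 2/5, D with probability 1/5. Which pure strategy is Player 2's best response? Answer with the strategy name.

R

If Player 2 plays L, Player 1's expected payoff is (2/5)·(-4) + (2/5)·0 + (1/5)·6 = -2/5.
If Player 2 plays C, Player 1's expected payoff is (2/5)·9 + (2/5)·(-1) + (1/5)·5 = 21/5.
If Player 2 plays R, Player 1's expected payoff is (2/5)·2 + (2/5)·(-3) + (1/5)·(-2) = -4/5.
Player 2 minimizes Player 1's payoff; the smallest is -4/5, so the best response is R.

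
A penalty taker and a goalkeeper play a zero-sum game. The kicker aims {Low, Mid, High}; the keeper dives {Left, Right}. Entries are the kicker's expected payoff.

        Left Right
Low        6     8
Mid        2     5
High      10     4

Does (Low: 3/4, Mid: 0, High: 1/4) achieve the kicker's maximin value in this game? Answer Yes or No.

Yes

Against Left this mix gives (3/4)·6 + (1/4)·10 = 7.
Against Right this mix gives (3/4)·8 + (1/4)·4 = 7.
All of the keeper's active replies (Left, Right) yield 7, and no column does worse for the kicker. The mix makes the keeper indifferent and guarantees 7, so it is optimal.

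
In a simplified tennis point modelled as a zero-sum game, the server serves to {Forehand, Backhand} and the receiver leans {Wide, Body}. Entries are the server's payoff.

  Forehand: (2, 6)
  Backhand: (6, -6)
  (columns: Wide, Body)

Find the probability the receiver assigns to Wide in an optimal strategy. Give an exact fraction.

3/4

Row minima: Forehand → 2, Backhand → -6; maximin = 2.
Column maxima: Wide → 6, Body → 6; minimax = 6.
2 ≠ 6, so there is no saddle point; optimal play is mixed.
Let the server play Forehand with probability p. Expected payoff against Wide: 2p + 6(1−p) = −4p + 6; against Body: 6p + (-6)(1−p) = 12p − 6.
Setting these equal: −4p + 6 = 12p − 6 ⇒ −16p = -12 ⇒ p = 3/4, and the value is (-4)·(3/4) + 6 = 3.
For the receiver: with q = P(Wide), equating Forehand's and Backhand's payoffs gives −4q + 6 = 12q − 6 ⇒ q = 3/4.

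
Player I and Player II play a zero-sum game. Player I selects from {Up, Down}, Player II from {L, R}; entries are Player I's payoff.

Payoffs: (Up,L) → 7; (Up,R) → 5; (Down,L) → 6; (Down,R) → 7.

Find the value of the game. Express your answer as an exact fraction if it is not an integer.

19/3

Row minima: Up → 5, Down → 6; maximin = 6.
Column maxima: L → 7, R → 7; minimax = 7.
6 ≠ 7, so there is no saddle point; optimal play is mixed.
Let Player I play Up with probability p. Expected payoff against L: 7p + 6(1−p) = p + 6; against R: 5p + 7(1−p) = −2p + 7.
Setting these equal: p + 6 = −2p + 7 ⇒ 3p = 1 ⇒ p = 1/3, and the value is (1)·(1/3) + 6 = 19/3.
For Player II: with q = P(L), equating Up's and Down's payoffs gives 2q + 5 = −q + 7 ⇒ q = 2/3.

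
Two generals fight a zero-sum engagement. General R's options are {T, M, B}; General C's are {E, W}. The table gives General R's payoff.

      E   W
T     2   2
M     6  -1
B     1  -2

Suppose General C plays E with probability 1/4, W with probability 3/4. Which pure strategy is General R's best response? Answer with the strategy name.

T

Expected payoff of T: (1/4)·2 + (3/4)·2 = 2.
Expected payoff of M: (1/4)·6 + (3/4)·(-1) = 3/4.
Expected payoff of B: (1/4)·1 + (3/4)·(-2) = -5/4.
The largest is 2, so General R's best response is T.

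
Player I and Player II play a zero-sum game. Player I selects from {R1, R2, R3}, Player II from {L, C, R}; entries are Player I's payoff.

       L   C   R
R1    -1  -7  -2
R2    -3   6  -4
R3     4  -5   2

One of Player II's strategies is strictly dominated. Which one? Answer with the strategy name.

L

R holds Player I's payoff strictly below L in every row: -2 < -1, -4 < -3, 2 < 4.
So L is strictly dominated for Player II.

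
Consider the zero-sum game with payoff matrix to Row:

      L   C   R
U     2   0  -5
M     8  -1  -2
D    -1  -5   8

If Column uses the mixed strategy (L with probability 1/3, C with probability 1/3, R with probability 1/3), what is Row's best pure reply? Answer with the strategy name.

Expected payoff of U: (1/3)·2 + (1/3)·0 + (1/3)·(-5) = -1.
Expected payoff of M: (1/3)·8 + (1/3)·(-1) + (1/3)·(-2) = 5/3.
Expected payoff of D: (1/3)·(-1) + (1/3)·(-5) + (1/3)·8 = 2/3.
The largest is 5/3, so Row's best response is M.

M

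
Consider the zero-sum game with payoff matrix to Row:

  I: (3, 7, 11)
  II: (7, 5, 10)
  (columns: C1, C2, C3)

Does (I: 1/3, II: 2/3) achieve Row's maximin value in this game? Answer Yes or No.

Against C1 this mix gives (1/3)·3 + (2/3)·7 = 17/3.
Against C2 this mix gives (1/3)·7 + (2/3)·5 = 17/3.
Against C3 this mix gives (1/3)·11 + (2/3)·10 = 31/3.
All of Column's active replies (C1, C2) yield 17/3, and no column does worse for Row. The mix makes Column indifferent and guarantees 17/3, so it is optimal.

Yes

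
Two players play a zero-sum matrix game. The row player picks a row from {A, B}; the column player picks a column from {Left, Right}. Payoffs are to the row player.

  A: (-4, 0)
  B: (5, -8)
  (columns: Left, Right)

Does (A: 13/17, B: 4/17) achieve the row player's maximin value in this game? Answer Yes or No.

Against Left this mix gives (13/17)·(-4) + (4/17)·5 = -32/17.
Against Right this mix gives (13/17)·0 + (4/17)·(-8) = -32/17.
All of the column player's active replies (Left, Right) yield -32/17, and no column does worse for the row player. The mix makes the column player indifferent and guarantees -32/17, so it is optimal.

Yes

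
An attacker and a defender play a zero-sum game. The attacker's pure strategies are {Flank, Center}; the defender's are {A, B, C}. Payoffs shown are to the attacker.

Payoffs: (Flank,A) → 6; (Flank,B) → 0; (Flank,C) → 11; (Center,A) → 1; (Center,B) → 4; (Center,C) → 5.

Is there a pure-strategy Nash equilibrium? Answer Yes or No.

No

Row minima: Flank → 0, Center → 1; maximin = 1.
Column maxima: A → 6, B → 4, C → 11; minimax = 4.
1 ≠ 4, so no pure-strategy equilibrium exists.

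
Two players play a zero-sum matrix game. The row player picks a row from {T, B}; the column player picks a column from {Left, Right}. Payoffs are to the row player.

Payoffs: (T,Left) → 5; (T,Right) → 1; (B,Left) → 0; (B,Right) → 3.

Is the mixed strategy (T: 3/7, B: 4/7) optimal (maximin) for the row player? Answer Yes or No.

Yes

Against Left this mix gives (3/7)·5 + (4/7)·0 = 15/7.
Against Right this mix gives (3/7)·1 + (4/7)·3 = 15/7.
All of the column player's active replies (Left, Right) yield 15/7, and no column does worse for the row player. The mix makes the column player indifferent and guarantees 15/7, so it is optimal.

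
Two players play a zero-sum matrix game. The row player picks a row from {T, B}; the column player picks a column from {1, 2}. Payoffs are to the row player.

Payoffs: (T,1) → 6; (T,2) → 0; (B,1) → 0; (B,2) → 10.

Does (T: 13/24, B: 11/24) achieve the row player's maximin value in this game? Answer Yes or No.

No

Against 1 this mix gives (13/24)·6 + (11/24)·0 = 13/4.
Against 2 this mix gives (13/24)·0 + (11/24)·10 = 55/12.
The column player will play 1, holding the row player to 13/4. Shifting weight toward the row that does better against 1 would raise this floor (the equalizing mix achieves 15/4 against both 1 and 2), so the proposed strategy is not optimal.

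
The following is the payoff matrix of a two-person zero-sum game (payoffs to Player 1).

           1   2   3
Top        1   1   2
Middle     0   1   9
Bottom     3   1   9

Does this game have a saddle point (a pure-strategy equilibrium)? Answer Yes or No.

Row minima: Top → 1, Middle → 0, Bottom → 1; maximin = 1.
Column maxima: 1 → 3, 2 → 1, 3 → 9; minimax = 1.
maximin = minimax = 1, so a saddle point exists.

Yes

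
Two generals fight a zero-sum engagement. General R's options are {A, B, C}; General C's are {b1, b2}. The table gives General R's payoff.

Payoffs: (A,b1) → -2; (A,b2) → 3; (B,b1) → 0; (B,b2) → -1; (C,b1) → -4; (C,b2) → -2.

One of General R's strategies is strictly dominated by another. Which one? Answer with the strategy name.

A gives a strictly higher payoff than C against every column: -2 > -4, 3 > -2.
So C is strictly dominated and General R never plays it.

C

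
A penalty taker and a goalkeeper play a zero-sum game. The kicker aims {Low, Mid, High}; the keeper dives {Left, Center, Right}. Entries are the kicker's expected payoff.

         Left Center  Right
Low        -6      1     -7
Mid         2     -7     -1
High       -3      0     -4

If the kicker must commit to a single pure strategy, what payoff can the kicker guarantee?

-4

Row minima: Low → -7, Mid → -7, High → -4.
The best of these is -4.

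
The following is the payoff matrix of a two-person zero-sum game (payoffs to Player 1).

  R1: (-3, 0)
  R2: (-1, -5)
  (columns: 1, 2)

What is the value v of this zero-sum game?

Row minima: R1 → -3, R2 → -5; maximin = -3.
Column maxima: 1 → -1, 2 → 0; minimax = -1.
-3 ≠ -1, so there is no saddle point; optimal play is mixed.
Let Player 1 play R1 with probability p. Expected payoff against 1: (-3)p + (-1)(1−p) = −2p − 1; against 2: 0p + (-5)(1−p) = 5p − 5.
Setting these equal: −2p − 1 = 5p − 5 ⇒ −7p = -4 ⇒ p = 4/7, and the value is (-2)·(4/7) − 1 = -15/7.
For Player 2: with q = P(1), equating R1's and R2's payoffs gives −3q = 4q − 5 ⇒ q = 5/7.

-15/7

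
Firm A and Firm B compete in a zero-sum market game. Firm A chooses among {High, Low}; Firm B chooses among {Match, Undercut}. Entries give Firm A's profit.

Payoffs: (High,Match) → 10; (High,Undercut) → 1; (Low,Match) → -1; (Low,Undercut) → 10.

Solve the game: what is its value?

101/20

Row minima: High → 1, Low → -1; maximin = 1.
Column maxima: Match → 10, Undercut → 10; minimax = 10.
1 ≠ 10, so there is no saddle point; optimal play is mixed.
Let Firm A play High with probability p. Expected payoff against Match: 10p + (-1)(1−p) = 11p − 1; against Undercut: 1p + 10(1−p) = −9p + 10.
Setting these equal: 11p − 1 = −9p + 10 ⇒ 20p = 11 ⇒ p = 11/20, and the value is (11)·(11/20) − 1 = 101/20.
For Firm B: with q = P(Match), equating High's and Low's payoffs gives 9q + 1 = −11q + 10 ⇒ q = 9/20.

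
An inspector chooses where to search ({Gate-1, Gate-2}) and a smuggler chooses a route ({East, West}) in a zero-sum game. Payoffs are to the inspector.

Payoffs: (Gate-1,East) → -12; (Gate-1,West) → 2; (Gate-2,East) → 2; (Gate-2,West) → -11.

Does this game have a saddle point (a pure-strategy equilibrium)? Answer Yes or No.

Row minima: Gate-1 → -12, Gate-2 → -11; maximin = -11.
Column maxima: East → 2, West → 2; minimax = 2.
-11 ≠ 2, so no pure-strategy equilibrium exists.

No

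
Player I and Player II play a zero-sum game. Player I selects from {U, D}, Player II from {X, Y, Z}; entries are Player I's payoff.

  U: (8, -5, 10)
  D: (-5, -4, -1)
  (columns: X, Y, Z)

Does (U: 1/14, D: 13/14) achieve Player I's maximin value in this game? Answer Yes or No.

Yes

Against X this mix gives (1/14)·8 + (13/14)·(-5) = -57/14.
Against Y this mix gives (1/14)·(-5) + (13/14)·(-4) = -57/14.
Against Z this mix gives (1/14)·10 + (13/14)·(-1) = -3/14.
All of Player II's active replies (X, Y) yield -57/14, and no column does worse for Player I. The mix makes Player II indifferent and guarantees -57/14, so it is optimal.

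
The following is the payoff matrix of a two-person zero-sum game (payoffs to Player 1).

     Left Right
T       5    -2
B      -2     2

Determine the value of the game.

Row minima: T → -2, B → -2; maximin = -2.
Column maxima: Left → 5, Right → 2; minimax = 2.
-2 ≠ 2, so there is no saddle point; optimal play is mixed.
Let Player 1 play T with probability p. Expected payoff against Left: 5p + (-2)(1−p) = 7p − 2; against Right: (-2)p + 2(1−p) = −4p + 2.
Setting these equal: 7p − 2 = −4p + 2 ⇒ 11p = 4 ⇒ p = 4/11, and the value is (7)·(4/11) − 2 = 6/11.
For Player 2: with q = P(Left), equating T's and B's payoffs gives 7q − 2 = −4q + 2 ⇒ q = 4/11.

6/11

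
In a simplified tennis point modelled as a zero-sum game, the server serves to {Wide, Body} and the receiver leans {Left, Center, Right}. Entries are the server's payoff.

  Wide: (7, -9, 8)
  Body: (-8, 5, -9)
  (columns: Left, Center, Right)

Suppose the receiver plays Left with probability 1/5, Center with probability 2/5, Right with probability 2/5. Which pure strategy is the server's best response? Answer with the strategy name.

Expected payoff of Wide: (1/5)·7 + (2/5)·(-9) + (2/5)·8 = 1.
Expected payoff of Body: (1/5)·(-8) + (2/5)·5 + (2/5)·(-9) = -16/5.
The largest is 1, so the server's best response is Wide.

Wide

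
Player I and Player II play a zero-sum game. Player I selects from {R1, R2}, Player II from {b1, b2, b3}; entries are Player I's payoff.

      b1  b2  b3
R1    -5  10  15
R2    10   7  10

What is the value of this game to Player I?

15/2

Row minima: R1 → -5, R2 → 7; maximin = 7.
Column maxima: b1 → 10, b2 → 10, b3 → 15; minimax = 10.
7 ≠ 10, so there is no saddle point; optimal play is mixed.
b3 is strictly dominated by b2 (it gives Player I strictly more in every row), so Player II never plays it.
On the remaining 2×2 (R1, R2 vs b1, b2):
Let Player I play R1 with probability p. Expected payoff against b1: (-5)p + 10(1−p) = −15p + 10; against b2: 10p + 7(1−p) = 3p + 7.
Setting these equal: −15p + 10 = 3p + 7 ⇒ −18p = -3 ⇒ p = 1/6, and the value is (-15)·(1/6) + 10 = 15/2.
For Player II: with q = P(b1), equating R1's and R2's payoffs gives −15q + 10 = 3q + 7 ⇒ q = 1/6.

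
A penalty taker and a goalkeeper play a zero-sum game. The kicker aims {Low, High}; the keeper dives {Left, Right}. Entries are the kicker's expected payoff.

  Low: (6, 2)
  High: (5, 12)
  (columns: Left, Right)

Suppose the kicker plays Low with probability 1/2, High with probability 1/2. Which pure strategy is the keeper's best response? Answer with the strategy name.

Left

If the keeper plays Left, the kicker's expected payoff is (1/2)·6 + (1/2)·5 = 11/2.
If the keeper plays Right, the kicker's expected payoff is (1/2)·2 + (1/2)·12 = 7.
The keeper minimizes the kicker's payoff; the smallest is 11/2, so the best response is Left.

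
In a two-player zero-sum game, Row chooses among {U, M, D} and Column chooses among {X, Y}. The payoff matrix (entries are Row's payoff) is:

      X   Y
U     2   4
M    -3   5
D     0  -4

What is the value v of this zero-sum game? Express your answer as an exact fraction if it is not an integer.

Row minima: U → 2, M → -3, D → -4; maximin = 2.
Column maxima: X → 2, Y → 5; minimax = 2.
Since maximin = minimax = 2, there is a saddle point and the value is 2.

2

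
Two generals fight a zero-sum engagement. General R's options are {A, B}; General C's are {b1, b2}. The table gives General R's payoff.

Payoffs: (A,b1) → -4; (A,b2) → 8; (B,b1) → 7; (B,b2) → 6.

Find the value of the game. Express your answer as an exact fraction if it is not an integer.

80/13

Row minima: A → -4, B → 6; maximin = 6.
Column maxima: b1 → 7, b2 → 8; minimax = 7.
6 ≠ 7, so there is no saddle point; optimal play is mixed.
Let General R play A with probability p. Expected payoff against b1: (-4)p + 7(1−p) = −11p + 7; against b2: 8p + 6(1−p) = 2p + 6.
Setting these equal: −11p + 7 = 2p + 6 ⇒ −13p = -1 ⇒ p = 1/13, and the value is (-11)·(1/13) + 7 = 80/13.
For General C: with q = P(b1), equating A's and B's payoffs gives −12q + 8 = q + 6 ⇒ q = 2/13.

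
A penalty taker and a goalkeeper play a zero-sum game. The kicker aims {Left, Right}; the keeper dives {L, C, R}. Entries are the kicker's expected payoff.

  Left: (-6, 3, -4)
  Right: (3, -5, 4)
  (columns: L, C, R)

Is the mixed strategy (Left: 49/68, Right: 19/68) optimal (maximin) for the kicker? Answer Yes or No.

No

Against L this mix gives (49/68)·(-6) + (19/68)·3 = -237/68.
Against C this mix gives (49/68)·3 + (19/68)·(-5) = 13/17.
Against R this mix gives (49/68)·(-4) + (19/68)·4 = -30/17.
The keeper will play L, holding the kicker to -237/68. Shifting weight toward the row that does better against L would raise this floor (the equalizing mix achieves -21/17 against both L and C), so the proposed strategy is not optimal.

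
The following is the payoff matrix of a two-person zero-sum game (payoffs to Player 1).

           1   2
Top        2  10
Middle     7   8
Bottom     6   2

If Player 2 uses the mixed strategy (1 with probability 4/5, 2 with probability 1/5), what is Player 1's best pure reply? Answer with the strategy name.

Middle

Expected payoff of Top: (4/5)·2 + (1/5)·10 = 18/5.
Expected payoff of Middle: (4/5)·7 + (1/5)·8 = 36/5.
Expected payoff of Bottom: (4/5)·6 + (1/5)·2 = 26/5.
The largest is 36/5, so Player 1's best response is Middle.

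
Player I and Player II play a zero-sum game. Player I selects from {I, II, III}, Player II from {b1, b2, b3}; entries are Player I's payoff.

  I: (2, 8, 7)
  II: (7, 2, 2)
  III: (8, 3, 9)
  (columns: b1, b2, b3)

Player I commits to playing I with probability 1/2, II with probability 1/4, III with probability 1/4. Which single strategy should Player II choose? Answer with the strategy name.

If Player II plays b1, Player I's expected payoff is (1/2)·2 + (1/4)·7 + (1/4)·8 = 19/4.
If Player II plays b2, Player I's expected payoff is (1/2)·8 + (1/4)·2 + (1/4)·3 = 21/4.
If Player II plays b3, Player I's expected payoff is (1/2)·7 + (1/4)·2 + (1/4)·9 = 25/4.
Player II minimizes Player I's payoff; the smallest is 19/4, so the best response is b1.

b1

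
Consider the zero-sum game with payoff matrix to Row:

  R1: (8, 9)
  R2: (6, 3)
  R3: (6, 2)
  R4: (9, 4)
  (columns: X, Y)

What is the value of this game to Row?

Row minima: R1 → 8, R2 → 3, R3 → 2, R4 → 4; maximin = 8.
Column maxima: X → 9, Y → 9; minimax = 9.
8 ≠ 9, so there is no saddle point; optimal play is mixed.
R2 is strictly dominated by R1, so Row never plays it.
R3 is strictly dominated by R1, so Row never plays it.
On the remaining 2×2 (R1, R4 vs X, Y):
Let Row play R1 with probability p. Expected payoff against X: 8p + 9(1−p) = −p + 9; against Y: 9p + 4(1−p) = 5p + 4.
Setting these equal: −p + 9 = 5p + 4 ⇒ −6p = -5 ⇒ p = 5/6, and the value is (-1)·(5/6) + 9 = 49/6.
For Column: with q = P(X), equating R1's and R4's payoffs gives −q + 9 = 5q + 4 ⇒ q = 5/6.

49/6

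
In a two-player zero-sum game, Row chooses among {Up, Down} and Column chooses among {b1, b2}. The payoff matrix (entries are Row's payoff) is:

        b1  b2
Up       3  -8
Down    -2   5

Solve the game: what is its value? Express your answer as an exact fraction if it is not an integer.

-1/18

Row minima: Up → -8, Down → -2; maximin = -2.
Column maxima: b1 → 3, b2 → 5; minimax = 3.
-2 ≠ 3, so there is no saddle point; optimal play is mixed.
Let Row play Up with probability p. Expected payoff against b1: 3p + (-2)(1−p) = 5p − 2; against b2: (-8)p + 5(1−p) = −13p + 5.
Setting these equal: 5p − 2 = −13p + 5 ⇒ 18p = 7 ⇒ p = 7/18, and the value is (5)·(7/18) − 2 = -1/18.
For Column: with q = P(b1), equating Up's and Down's payoffs gives 11q − 8 = −7q + 5 ⇒ q = 13/18.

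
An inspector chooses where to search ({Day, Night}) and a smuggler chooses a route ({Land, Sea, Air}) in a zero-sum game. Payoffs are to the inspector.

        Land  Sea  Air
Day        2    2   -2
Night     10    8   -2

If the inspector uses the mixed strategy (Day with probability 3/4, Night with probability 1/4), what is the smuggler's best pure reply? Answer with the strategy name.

If the smuggler plays Land, the inspector's expected payoff is (3/4)·2 + (1/4)·10 = 4.
If the smuggler plays Sea, the inspector's expected payoff is (3/4)·2 + (1/4)·8 = 7/2.
If the smuggler plays Air, the inspector's expected payoff is (3/4)·(-2) + (1/4)·(-2) = -2.
The smuggler minimizes the inspector's payoff; the smallest is -2, so the best response is Air.

Air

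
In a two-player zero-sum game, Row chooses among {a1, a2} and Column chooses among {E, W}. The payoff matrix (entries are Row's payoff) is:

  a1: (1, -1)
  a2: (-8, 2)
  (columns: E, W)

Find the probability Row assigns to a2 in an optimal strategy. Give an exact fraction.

1/6

Row minima: a1 → -1, a2 → -8; maximin = -1.
Column maxima: E → 1, W → 2; minimax = 1.
-1 ≠ 1, so there is no saddle point; optimal play is mixed.
Let Row play a1 with probability p. Expected payoff against E: 1p + (-8)(1−p) = 9p − 8; against W: (-1)p + 2(1−p) = −3p + 2.
Setting these equal: 9p − 8 = −3p + 2 ⇒ 12p = 10 ⇒ p = 5/6, and the value is (9)·(5/6) − 8 = -1/2.
For Column: with q = P(E), equating a1's and a2's payoffs gives 2q − 1 = −10q + 2 ⇒ q = 1/4.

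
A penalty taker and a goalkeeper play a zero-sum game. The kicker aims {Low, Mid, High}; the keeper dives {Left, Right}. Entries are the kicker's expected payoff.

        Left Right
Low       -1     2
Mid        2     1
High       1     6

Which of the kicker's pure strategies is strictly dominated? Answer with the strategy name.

Low

High gives a strictly higher payoff than Low against every column: 1 > -1, 6 > 2.
So Low is strictly dominated and the kicker never plays it.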